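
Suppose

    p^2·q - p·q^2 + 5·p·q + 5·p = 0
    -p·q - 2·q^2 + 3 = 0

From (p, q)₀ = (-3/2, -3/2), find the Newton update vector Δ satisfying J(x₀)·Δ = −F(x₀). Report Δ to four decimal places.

(0.6618, 0.3676)

At (-3/2, -3/2): F = (3.7500, -3.7500).
Jacobian J = [[2·p·q - q^2 + 5·q + 5, p^2 - 2·p·q + 5·p], [-q, -p - 4·q]].
At the point, J = [[-0.2500, -9.7500], [1.5000, 7.5000]] (det J = 12.7500).
Solving J·Δ = −F gives Δ = (0.6618, 0.3676).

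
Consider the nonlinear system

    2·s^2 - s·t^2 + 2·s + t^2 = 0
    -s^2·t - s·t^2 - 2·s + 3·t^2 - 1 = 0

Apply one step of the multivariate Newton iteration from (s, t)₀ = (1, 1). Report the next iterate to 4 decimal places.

(0.2000, 0.3333)

At (1, 1): F = (4.0000, -2.0000).
Jacobian J = [[4·s - t^2 + 2, -2·s·t + 2·t], [-2·s·t - t^2 - 2, -s^2 - 2·s·t + 6·t]].
At the point, J = [[5.0000, 0.0000], [-5.0000, 3.0000]] (det J = 15.0000).
Solving J·Δ = −F gives Δ = (-0.8000, -0.6667).
Then the next iterate is (s, t)₁ = (0.2000, 0.3333).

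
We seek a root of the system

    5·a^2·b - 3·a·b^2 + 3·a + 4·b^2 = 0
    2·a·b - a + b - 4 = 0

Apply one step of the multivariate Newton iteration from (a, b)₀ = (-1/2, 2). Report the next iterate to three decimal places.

(0.667, 1.964)

At (-1/2, 2): F = (23.000, -3.500).
Jacobian J = [[10·a·b - 3·b^2 + 3, 5·a^2 - 6·a·b + 8·b], [2·b - 1, 2·a + 1]].
At the point, J = [[-19.000, 23.250], [3.000, 0.000]] (det J = -69.750).
Solving J·Δ = −F gives Δ = (1.167, -0.036).
Then the next iterate is (a, b)₁ = (0.667, 1.964).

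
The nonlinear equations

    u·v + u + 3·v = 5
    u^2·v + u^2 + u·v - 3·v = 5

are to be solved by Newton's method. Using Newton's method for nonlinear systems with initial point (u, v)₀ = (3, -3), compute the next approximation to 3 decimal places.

(3.583, 0.528)

At (3, -3): F = (-20.000, -23.000).
Jacobian J = [[v + 1, u + 3], [2·u·v + 2·u + v, u^2 + u - 3]].
At the point, J = [[-2.000, 6.000], [-15.000, 9.000]] (det J = 72.000).
Solving J·Δ = −F gives Δ = (0.583, 3.528).
Then the next iterate is (u, v)₁ = (3.583, 0.528).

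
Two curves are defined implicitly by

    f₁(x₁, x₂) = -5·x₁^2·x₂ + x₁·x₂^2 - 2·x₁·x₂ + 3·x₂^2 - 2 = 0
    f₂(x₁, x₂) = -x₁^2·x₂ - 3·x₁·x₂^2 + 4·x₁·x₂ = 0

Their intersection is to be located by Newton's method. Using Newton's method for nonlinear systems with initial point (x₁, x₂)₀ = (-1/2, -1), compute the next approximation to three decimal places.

(0.000, -1.048)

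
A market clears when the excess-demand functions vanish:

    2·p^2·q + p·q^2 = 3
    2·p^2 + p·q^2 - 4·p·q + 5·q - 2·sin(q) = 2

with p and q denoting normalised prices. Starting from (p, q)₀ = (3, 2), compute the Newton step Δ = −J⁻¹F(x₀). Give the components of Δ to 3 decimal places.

(-1.343, -0.247)

At (3, 2): F = (45.000, 12.18141).
Jacobian J = [[4·p·q + q^2, 2·p^2 + 2·p·q], [4·p + q^2 - 4·q, 2·p·q - 4·p - 2·cos(q) + 5]].
At the point, J = [[28.000, 30.000], [8.000, 5.83229]] (det J = -76.69578).
Solving J·Δ = −F gives Δ = (-1.343, -0.247).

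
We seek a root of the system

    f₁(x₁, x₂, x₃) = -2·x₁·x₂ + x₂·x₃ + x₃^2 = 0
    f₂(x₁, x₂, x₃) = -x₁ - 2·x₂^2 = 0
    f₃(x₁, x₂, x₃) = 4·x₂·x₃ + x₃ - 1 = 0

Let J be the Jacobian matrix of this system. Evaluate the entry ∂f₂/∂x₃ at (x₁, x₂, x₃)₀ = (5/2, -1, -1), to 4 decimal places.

0.0000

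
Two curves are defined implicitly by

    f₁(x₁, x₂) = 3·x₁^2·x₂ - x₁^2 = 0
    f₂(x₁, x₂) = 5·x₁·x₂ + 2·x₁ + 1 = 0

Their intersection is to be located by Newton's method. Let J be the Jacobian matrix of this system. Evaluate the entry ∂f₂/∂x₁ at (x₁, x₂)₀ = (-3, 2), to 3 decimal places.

∂f₂/∂x₁ = 5·x₂ + 2.
At (-3, 2) this is 12.000.

12.000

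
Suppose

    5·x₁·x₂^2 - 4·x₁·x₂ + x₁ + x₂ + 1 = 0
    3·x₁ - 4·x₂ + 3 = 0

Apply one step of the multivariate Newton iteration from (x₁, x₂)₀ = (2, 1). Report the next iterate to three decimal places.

At (2, 1): F = (6.000, 5.000).
Jacobian J = [[5·x₂^2 - 4·x₂ + 1, 10·x₁·x₂ - 4·x₁ + 1], [3, -4]].
At the point, J = [[2.000, 13.000], [3.000, -4.000]] (det J = -47.000).
Solving J·Δ = −F gives Δ = (-1.894, -0.170).
Then the next iterate is (x₁, x₂)₁ = (0.106, 0.830).

(0.106, 0.830)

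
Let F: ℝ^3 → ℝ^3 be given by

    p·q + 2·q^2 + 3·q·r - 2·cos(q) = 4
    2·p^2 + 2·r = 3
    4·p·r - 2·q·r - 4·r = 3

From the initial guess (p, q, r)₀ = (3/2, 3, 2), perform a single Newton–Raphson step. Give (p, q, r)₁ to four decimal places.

(1.3167, 2.0836, -0.2001)

At (3/2, 3, 2): F = (38.479985, 5.5000, -11.0000).
Jacobian J = [[q, p + 4·q + 3·r + 2·sin(q), 3·q], [4·p, 0, 2], [4·r, -2·r, 4·p - 2·q - 4]].
At the point, J = [[3.0000, 19.782240, 9.0000], [6.0000, 0.0000, 2.0000], [8.0000, -4.0000, -4.0000]] (det J = 599.289601).
Solving J·Δ = −F gives Δ = (-0.1833, -0.9164, -2.2001).
Then the next iterate is (p, q, r)₁ = (1.3167, 2.0836, -0.2001).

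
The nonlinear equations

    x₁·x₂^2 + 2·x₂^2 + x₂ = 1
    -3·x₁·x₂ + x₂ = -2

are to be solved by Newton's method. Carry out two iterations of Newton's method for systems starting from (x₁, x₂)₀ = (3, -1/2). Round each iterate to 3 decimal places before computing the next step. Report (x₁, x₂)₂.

At (3, -1/2): F = (-0.250, 6.000).
Jacobian J = [[x₂^2, 2·x₁·x₂ + 4·x₂ + 1], [-3·x₂, -3·x₁ + 1]].
At the point, J = [[0.250, -4.000], [1.500, -8.000]] (det J = 4.000).
Solving J·Δ = −F gives Δ = (-6.500, -0.469).
Then the next iterate is (x₁, x₂)₁ = (-3.500, -0.969).
Round to (-3.500, -0.969) and repeat: F = (-3.37744, -9.14350), J = [[0.93896, 3.907], [2.907, 11.500]].
Δ = (-5.570, 2.203), so (x₁, x₂)₂ = (-9.070, 1.234).

(-9.070, 1.234)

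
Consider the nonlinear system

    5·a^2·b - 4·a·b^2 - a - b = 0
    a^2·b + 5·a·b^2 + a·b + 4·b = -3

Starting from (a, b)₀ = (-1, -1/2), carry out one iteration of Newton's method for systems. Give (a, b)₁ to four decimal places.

(-1.0000, -0.4722)

At (-1, -1/2): F = (0.0000, -0.2500).
Jacobian J = [[10·a·b - 4·b^2 - 1, 5·a^2 - 8·a·b - 1], [2·a·b + 5·b^2 + b, a^2 + 10·a·b + a + 4]].
At the point, J = [[3.0000, 0.0000], [1.7500, 9.0000]] (det J = 27.0000).
Solving J·Δ = −F gives Δ = (0.0000, 0.0278).
Then the next iterate is (a, b)₁ = (-1.0000, -0.4722).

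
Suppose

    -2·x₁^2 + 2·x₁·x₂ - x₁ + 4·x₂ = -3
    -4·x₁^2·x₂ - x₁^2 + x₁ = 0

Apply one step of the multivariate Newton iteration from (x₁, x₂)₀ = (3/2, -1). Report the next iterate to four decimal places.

At (3/2, -1): F = (-10.0000, 8.2500).
Jacobian J = [[-4·x₁ + 2·x₂ - 1, 2·x₁ + 4], [-8·x₁·x₂ - 2·x₁ + 1, -4·x₁^2]].
At the point, J = [[-9.0000, 7.0000], [10.0000, -9.0000]] (det J = 11.0000).
Solving J·Δ = −F gives Δ = (-2.9318, -2.3409).
Then the next iterate is (x₁, x₂)₁ = (-1.4318, -3.3409).

(-1.4318, -3.3409)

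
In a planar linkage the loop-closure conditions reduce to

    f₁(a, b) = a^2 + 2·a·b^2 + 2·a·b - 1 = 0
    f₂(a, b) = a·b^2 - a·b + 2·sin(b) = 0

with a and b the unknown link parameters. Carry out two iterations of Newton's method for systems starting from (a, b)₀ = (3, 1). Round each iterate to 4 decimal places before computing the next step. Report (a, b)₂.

(1.3214, 0.1873)

At (3, 1): F = (20.0000, 1.682942).
Jacobian J = [[2·a + 2·b^2 + 2·b, 4·a·b + 2·a], [b^2 - b, 2·a·b - a + 2·cos(b)]].
At the point, J = [[10.0000, 18.0000], [0.0000, 4.080605]] (det J = 40.806046).
Solving J·Δ = −F gives Δ = (-1.2576, -0.4124).
Then the next iterate is (a, b)₁ = (1.7424, 0.5876).
Round to (1.7424, 0.5876) and repeat: F = (5.286836, 0.686501), J = [[5.350548, 7.580137], [-0.242326, 1.969816]].
Δ = (-0.4210, -0.4003), so (a, b)₂ = (1.3214, 0.1873).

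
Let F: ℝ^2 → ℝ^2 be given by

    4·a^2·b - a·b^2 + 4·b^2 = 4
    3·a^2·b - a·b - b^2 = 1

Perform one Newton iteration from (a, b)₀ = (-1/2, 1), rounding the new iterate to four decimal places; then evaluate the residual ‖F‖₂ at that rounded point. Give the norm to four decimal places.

At (-1/2, 1): F = (1.5000, -0.7500).
Jacobian J = [[8·a·b - b^2, 4·a^2 - 2·a·b + 8·b], [6·a·b - b, 3·a^2 - a - 2·b]].
At the point, J = [[-5.0000, 10.0000], [-4.0000, -0.7500]] (det J = 43.7500).
Solving J·Δ = −F gives Δ = (-0.1457, -0.2229).
Then the next iterate is (a, b)₁ = (-0.6457, 0.7771).
Re-evaluating at (-0.6457, 0.7771): F = (0.101446, -0.130126), so ‖F‖₂ = 0.1650.

0.1650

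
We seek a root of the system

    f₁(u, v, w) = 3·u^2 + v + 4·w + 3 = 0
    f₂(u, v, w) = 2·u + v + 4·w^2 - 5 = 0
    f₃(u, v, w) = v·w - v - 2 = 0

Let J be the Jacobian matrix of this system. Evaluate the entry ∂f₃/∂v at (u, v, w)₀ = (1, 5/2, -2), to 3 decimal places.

-3.000

∂f₃/∂v = w - 1.
At (1, 5/2, -2) this is -3.000.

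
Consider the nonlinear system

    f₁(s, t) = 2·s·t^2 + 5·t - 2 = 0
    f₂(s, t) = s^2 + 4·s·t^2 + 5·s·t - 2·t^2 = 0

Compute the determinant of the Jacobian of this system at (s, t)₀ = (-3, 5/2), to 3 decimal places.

-275.000

J = [[2·t^2, 4·s·t + 5], [2·s + 4·t^2 + 5·t, 8·s·t + 5·s - 4·t]].
At the point, J = [[12.500, -25.000], [31.500, -85.000]].
det J = -275.000.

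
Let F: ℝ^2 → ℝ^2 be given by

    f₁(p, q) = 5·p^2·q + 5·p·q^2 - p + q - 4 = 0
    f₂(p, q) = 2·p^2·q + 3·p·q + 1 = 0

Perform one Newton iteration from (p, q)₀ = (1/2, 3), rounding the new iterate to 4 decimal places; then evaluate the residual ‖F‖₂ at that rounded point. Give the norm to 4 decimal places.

1.3963

At (1/2, 3): F = (24.7500, 7.0000).
Jacobian J = [[10·p·q + 5·q^2 - 1, 5·p^2 + 10·p·q + 1], [4·p·q + 3·q, 2·p^2 + 3·p]].
At the point, J = [[59.0000, 17.2500], [15.0000, 2.0000]] (det J = -140.7500).
Solving J·Δ = −F gives Δ = (-0.5062, 0.2966).
Then the next iterate is (p, q)₁ = (-0.0062, 3.2966).
Re-evaluating at (-0.0062, 3.2966): F = (-1.033461, 0.938937), so ‖F‖₂ = 1.3963.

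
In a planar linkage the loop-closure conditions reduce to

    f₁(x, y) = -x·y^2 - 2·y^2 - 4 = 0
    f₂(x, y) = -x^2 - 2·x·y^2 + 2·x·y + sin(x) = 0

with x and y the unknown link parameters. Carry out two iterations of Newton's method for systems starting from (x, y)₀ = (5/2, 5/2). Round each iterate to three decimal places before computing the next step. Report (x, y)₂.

At (5/2, 5/2): F = (-32.125, -24.40153).
Jacobian J = [[-y^2, -2·x·y - 4·y], [-2·x - 2·y^2 + 2·y + cos(x), -4·x·y + 2·x]].
At the point, J = [[-6.250, -22.500], [-13.30114, -20.000]] (det J = -174.27573).
Solving J·Δ = −F gives Δ = (0.536, -1.577).
Then the next iterate is (x, y)₁ = (3.036, 0.923).
Round to (3.036, 0.923) and repeat: F = (-8.29031, -8.68036), J = [[-0.85193, -9.29646], [-6.92429, -5.13691]].
Δ = (-0.635, -0.834), so (x, y)₂ = (2.401, 0.089).

(2.401, 0.089)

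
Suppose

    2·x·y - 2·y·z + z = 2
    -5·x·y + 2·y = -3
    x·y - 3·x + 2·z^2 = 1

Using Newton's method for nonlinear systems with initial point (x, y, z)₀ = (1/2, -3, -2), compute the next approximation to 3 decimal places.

(0.280, -0.605, -1.185)

At (1/2, -3, -2): F = (-19.000, 4.500, 4.000).
Jacobian J = [[2·y, 2·x - 2·z, -2·y + 1], [-5·y, -5·x + 2, 0], [y - 3, x, 4·z]].
At the point, J = [[-6.000, 5.000, 7.000], [15.000, -0.500, 0.000], [-6.000, 0.500, -8.000]] (det J = 607.500).
Solving J·Δ = −F gives Δ = (-0.220, 2.395, 0.815).
Then the next iterate is (x, y, z)₁ = (0.280, -0.605, -1.185).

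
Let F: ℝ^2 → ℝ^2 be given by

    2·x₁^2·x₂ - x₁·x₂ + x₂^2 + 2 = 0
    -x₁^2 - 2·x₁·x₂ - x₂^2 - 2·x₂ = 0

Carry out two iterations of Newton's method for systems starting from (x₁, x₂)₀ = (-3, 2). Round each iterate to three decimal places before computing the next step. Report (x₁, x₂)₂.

(-0.359, 0.993)

At (-3, 2): F = (48.000, -5.000).
Jacobian J = [[4·x₁·x₂ - x₂, 2·x₁^2 - x₁ + 2·x₂], [-2·x₁ - 2·x₂, -2·x₁ - 2·x₂ - 2]].
At the point, J = [[-26.000, 25.000], [2.000, 0.000]] (det J = -50.000).
Solving J·Δ = −F gives Δ = (2.500, 0.680).
Then the next iterate is (x₁, x₂)₁ = (-0.500, 2.680).
Round to (-0.500, 2.680) and repeat: F = (11.86240, -10.11240), J = [[-8.040, 6.360], [-4.360, -6.360]].
Δ = (0.141, -1.687), so (x₁, x₂)₂ = (-0.359, 0.993).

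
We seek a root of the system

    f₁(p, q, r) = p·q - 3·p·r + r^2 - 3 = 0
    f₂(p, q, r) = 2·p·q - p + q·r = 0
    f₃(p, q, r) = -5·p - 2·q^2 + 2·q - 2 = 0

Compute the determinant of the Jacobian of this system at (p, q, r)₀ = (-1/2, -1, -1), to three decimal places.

J = [[q - 3·r, p, -3·p + 2·r], [2·q - 1, 2·p + r, q], [-5, -4·q + 2, 0]].
At the point, J = [[2.000, -0.500, -0.500], [-3.000, -2.000, -1.000], [-5.000, 6.000, 0.000]].
det J = 23.500.

23.500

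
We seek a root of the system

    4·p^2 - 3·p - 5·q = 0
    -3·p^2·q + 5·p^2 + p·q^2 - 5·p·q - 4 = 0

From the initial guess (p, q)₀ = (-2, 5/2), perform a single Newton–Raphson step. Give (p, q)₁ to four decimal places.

At (-2, 5/2): F = (9.5000, -1.5000).
Jacobian J = [[8·p - 3, -5], [-6·p·q + 10·p + q^2 - 5·q, -3·p^2 + 2·p·q - 5·p]].
At the point, J = [[-19.0000, -5.0000], [3.7500, -12.0000]] (det J = 246.7500).
Solving J·Δ = −F gives Δ = (0.4924, 0.0289).
Then the next iterate is (p, q)₁ = (-1.5076, 2.5289).

(-1.5076, 2.5289)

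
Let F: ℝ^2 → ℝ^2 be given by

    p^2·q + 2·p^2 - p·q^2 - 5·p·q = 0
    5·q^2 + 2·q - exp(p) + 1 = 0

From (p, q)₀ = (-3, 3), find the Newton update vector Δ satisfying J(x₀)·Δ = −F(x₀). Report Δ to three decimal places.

At (-3, 3): F = (117.000, 51.95021).
Jacobian J = [[2·p·q + 4·p - q^2 - 5·q, p^2 - 2·p·q - 5·p], [-exp(p), 10·q + 2]].
At the point, J = [[-54.000, 42.000], [-0.04979, 32.000]] (det J = -1725.90894).
Solving J·Δ = −F gives Δ = (0.905, -1.622).

(0.905, -1.622)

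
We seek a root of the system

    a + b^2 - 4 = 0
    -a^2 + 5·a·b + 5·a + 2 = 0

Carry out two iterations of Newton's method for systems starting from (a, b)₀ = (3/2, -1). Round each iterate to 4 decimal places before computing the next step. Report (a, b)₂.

(6.0013, 0.6215)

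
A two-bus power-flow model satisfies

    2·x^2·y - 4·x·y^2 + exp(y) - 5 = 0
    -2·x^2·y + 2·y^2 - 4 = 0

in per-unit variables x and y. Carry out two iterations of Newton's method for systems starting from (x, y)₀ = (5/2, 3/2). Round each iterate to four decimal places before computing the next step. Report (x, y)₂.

At (5/2, 3/2): F = (-4.268311, -18.2500).
Jacobian J = [[4·x·y - 4·y^2, 2·x^2 - 8·x·y + exp(y)], [-4·x·y, -2·x^2 + 4·y]].
At the point, J = [[6.0000, -13.018311], [-15.0000, -6.5000]] (det J = -234.274664).
Solving J·Δ = −F gives Δ = (-0.8957, -0.7407).
Then the next iterate is (x, y)₁ = (1.6043, 0.7593).
Round to (1.6043, 0.7593) and repeat: F = (-2.654430, -6.755467), J = [[2.566434, -2.460823], [-4.872580, -2.110357]].
Δ = (-0.6332, -1.7391), so (x, y)₂ = (0.9711, -0.9798).

(0.9711, -0.9798)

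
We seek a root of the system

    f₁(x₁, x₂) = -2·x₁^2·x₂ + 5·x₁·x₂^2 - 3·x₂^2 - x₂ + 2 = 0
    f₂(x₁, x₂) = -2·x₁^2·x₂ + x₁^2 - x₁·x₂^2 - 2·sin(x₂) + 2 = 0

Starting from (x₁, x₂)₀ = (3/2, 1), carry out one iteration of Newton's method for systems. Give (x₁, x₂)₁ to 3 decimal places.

(1.348, 0.671)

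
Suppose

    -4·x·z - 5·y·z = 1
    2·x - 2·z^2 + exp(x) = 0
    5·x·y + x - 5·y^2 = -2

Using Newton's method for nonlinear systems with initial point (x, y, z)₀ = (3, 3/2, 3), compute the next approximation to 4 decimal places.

At (3, 3/2, 3): F = (-59.5000, 8.085537, 16.2500).
Jacobian J = [[-4·z, -5·z, -4·x - 5·y], [exp(x) + 2, 0, -4·z], [5·y + 1, 5·x - 10·y, 0]].
At the point, J = [[-12.0000, -15.0000, -19.5000], [22.085537, 0.0000, -12.0000], [8.5000, 0.0000, 0.0000]] (det J = 1530.0000).
Solving J·Δ = −F gives Δ = (-1.9118, 1.2609, -2.8447).
Then the next iterate is (x, y, z)₁ = (1.0882, 2.7609, 0.1553).

(1.0882, 2.7609, 0.1553)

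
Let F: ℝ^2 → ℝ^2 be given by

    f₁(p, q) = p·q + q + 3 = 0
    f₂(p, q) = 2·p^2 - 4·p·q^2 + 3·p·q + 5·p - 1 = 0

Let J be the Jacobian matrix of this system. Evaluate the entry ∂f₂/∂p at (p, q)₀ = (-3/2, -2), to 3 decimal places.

-23.000

∂f₂/∂p = 4·p - 4·q^2 + 3·q + 5.
At (-3/2, -2) this is -23.000.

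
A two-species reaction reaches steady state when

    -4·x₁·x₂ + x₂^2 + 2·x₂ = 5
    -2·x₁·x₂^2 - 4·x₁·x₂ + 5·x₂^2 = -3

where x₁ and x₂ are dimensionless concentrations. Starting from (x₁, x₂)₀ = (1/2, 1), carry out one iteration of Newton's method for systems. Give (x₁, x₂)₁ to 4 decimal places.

(-2.3333, -2.6667)

At (1/2, 1): F = (-4.0000, 5.0000).
Jacobian J = [[-4·x₂, -4·x₁ + 2·x₂ + 2], [-2·x₂^2 - 4·x₂, -4·x₁·x₂ - 4·x₁ + 10·x₂]].
At the point, J = [[-4.0000, 2.0000], [-6.0000, 6.0000]] (det J = -12.0000).
Solving J·Δ = −F gives Δ = (-2.8333, -3.6667).
Then the next iterate is (x₁, x₂)₁ = (-2.3333, -2.6667).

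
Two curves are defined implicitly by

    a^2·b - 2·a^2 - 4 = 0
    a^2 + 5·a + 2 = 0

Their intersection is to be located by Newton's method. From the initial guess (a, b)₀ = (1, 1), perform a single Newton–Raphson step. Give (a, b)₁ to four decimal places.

(-0.1429, 3.7143)

At (1, 1): F = (-5.0000, 8.0000).
Jacobian J = [[2·a·b - 4·a, a^2], [2·a + 5, 0]].
At the point, J = [[-2.0000, 1.0000], [7.0000, 0.0000]] (det J = -7.0000).
Solving J·Δ = −F gives Δ = (-1.1429, 2.7143).
Then the next iterate is (a, b)₁ = (-0.1429, 3.7143).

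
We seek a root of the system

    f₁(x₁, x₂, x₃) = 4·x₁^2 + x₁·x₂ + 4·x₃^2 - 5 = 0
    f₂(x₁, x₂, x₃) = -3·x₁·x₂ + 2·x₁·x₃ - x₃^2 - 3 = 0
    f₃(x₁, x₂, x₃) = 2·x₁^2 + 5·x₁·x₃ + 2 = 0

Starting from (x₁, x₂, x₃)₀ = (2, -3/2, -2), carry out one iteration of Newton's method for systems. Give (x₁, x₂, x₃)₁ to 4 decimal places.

(1.2778, -1.4194, -1.1444)

At (2, -3/2, -2): F = (24.0000, -6.0000, -10.0000).
Jacobian J = [[8·x₁ + x₂, x₁, 8·x₃], [-3·x₂ + 2·x₃, -3·x₁, 2·x₁ - 2·x₃], [4·x₁ + 5·x₃, 0, 5·x₁]].
At the point, J = [[14.5000, 2.0000, -16.0000], [0.5000, -6.0000, 8.0000], [-2.0000, 0.0000, 10.0000]] (det J = -720.0000).
Solving J·Δ = −F gives Δ = (-0.7222, 0.0806, 0.8556).
Then the next iterate is (x₁, x₂, x₃)₁ = (1.2778, -1.4194, -1.1444).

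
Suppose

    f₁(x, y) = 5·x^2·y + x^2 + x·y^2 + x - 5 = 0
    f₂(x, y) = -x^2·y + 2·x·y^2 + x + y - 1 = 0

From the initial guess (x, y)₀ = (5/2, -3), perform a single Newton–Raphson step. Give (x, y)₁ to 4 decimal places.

(1.6246, -2.0784)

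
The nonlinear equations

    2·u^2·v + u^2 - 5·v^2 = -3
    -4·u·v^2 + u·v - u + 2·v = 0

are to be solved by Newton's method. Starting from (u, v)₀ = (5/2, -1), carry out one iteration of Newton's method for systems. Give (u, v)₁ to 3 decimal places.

(-11.930, -3.840)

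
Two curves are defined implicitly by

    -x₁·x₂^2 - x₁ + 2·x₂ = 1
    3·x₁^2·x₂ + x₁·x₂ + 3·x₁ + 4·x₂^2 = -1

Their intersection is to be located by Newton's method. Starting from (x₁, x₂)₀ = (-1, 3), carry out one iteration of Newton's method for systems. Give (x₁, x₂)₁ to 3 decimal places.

(-0.573, 1.659)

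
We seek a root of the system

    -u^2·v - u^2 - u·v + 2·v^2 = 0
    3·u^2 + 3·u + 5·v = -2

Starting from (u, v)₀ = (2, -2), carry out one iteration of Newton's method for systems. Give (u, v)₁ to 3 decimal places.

(1.083, -1.250)

At (2, -2): F = (16.000, 10.000).
Jacobian J = [[-2·u·v - 2·u - v, -u^2 - u + 4·v], [6·u + 3, 5]].
At the point, J = [[6.000, -14.000], [15.000, 5.000]] (det J = 240.000).
Solving J·Δ = −F gives Δ = (-0.917, 0.750).
Then the next iterate is (u, v)₁ = (1.083, -1.250).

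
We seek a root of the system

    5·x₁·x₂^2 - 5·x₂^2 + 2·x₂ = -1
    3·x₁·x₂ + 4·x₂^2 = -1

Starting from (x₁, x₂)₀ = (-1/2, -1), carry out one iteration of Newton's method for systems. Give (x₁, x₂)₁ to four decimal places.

(8.0000, -3.0000)

At (-1/2, -1): F = (-8.5000, 6.5000).
Jacobian J = [[5·x₂^2, 10·x₁·x₂ - 10·x₂ + 2], [3·x₂, 3·x₁ + 8·x₂]].
At the point, J = [[5.0000, 17.0000], [-3.0000, -9.5000]] (det J = 3.5000).
Solving J·Δ = −F gives Δ = (8.5000, -2.0000).
Then the next iterate is (x₁, x₂)₁ = (8.0000, -3.0000).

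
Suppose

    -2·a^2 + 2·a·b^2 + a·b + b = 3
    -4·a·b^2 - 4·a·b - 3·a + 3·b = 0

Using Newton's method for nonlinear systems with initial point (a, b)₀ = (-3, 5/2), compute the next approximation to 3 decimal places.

(-1.919, 1.428)

At (-3, 5/2): F = (-63.500, 121.500).
Jacobian J = [[-4·a + 2·b^2 + b, 4·a·b + a + 1], [-4·b^2 - 4·b - 3, -8·a·b - 4·a + 3]].
At the point, J = [[27.000, -32.000], [-38.000, 75.000]] (det J = 809.000).
Solving J·Δ = −F gives Δ = (1.081, -1.072).
Then the next iterate is (a, b)₁ = (-1.919, 1.428).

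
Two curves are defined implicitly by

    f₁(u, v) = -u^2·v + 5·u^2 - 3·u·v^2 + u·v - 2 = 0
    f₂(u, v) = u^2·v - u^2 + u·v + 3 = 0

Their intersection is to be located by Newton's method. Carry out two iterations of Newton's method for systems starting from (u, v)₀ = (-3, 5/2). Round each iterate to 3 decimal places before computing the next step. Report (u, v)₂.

(-5.400, -1.709)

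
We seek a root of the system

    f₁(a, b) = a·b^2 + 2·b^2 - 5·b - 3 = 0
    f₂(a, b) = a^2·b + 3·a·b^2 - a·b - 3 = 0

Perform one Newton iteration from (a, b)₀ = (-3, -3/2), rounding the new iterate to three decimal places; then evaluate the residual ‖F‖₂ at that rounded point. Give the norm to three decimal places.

At (-3, -3/2): F = (2.250, -41.250).
Jacobian J = [[b^2, 2·a·b + 4·b - 5], [2·a·b + 3·b^2 - b, a^2 + 6·a·b - a]].
At the point, J = [[2.250, -2.000], [17.250, 39.000]] (det J = 122.250).
Solving J·Δ = −F gives Δ = (-0.043, 1.077).
Then the next iterate is (a, b)₁ = (-3.043, -0.423).
Re-evaluating at (-3.043, -0.423): F = (-1.07162, -9.83755), so ‖F‖₂ = 9.896.

9.896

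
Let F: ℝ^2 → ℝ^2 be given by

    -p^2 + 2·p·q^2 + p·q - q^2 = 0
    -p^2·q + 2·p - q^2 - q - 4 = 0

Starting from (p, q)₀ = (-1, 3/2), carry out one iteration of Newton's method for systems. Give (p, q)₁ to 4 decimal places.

(5.6250, 5.8750)

At (-1, 3/2): F = (-9.2500, -11.2500).
Jacobian J = [[-2·p + 2·q^2 + q, 4·p·q + p - 2·q], [-2·p·q + 2, -p^2 - 2·q - 1]].
At the point, J = [[8.0000, -10.0000], [5.0000, -5.0000]] (det J = 10.0000).
Solving J·Δ = −F gives Δ = (6.6250, 4.3750).
Then the next iterate is (p, q)₁ = (5.6250, 5.8750).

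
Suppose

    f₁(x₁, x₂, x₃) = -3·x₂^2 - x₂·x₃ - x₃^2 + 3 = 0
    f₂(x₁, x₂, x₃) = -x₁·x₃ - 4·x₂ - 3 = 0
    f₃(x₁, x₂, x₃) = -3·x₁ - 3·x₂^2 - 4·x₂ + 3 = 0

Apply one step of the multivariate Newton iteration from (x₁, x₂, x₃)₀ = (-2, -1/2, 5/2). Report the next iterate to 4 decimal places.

(2.0692, -2.4575, 1.6714)

At (-2, -1/2, 5/2): F = (-2.7500, 4.0000, 10.2500).
Jacobian J = [[0, -6·x₂ - x₃, -x₂ - 2·x₃], [-x₃, -4, -x₁], [-3, -6·x₂ - 4, 0]].
At the point, J = [[0.0000, 0.5000, -4.5000], [-2.5000, -4.0000, 2.0000], [-3.0000, -1.0000, 0.0000]] (det J = 39.7500).
Solving J·Δ = −F gives Δ = (4.0692, -1.9575, -0.8286).
Then the next iterate is (x₁, x₂, x₃)₁ = (2.0692, -2.4575, 1.6714).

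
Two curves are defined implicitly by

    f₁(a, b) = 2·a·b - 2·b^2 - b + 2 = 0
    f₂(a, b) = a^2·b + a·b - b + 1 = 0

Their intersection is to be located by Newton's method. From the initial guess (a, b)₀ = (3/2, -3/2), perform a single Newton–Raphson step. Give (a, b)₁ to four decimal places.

(1.2516, -0.9057)

At (3/2, -3/2): F = (-5.5000, -3.1250).
Jacobian J = [[2·b, 2·a - 4·b - 1], [2·a·b + b, a^2 + a - 1]].
At the point, J = [[-3.0000, 8.0000], [-6.0000, 2.7500]] (det J = 39.7500).
Solving J·Δ = −F gives Δ = (-0.2484, 0.5943).
Then the next iterate is (a, b)₁ = (1.2516, -0.9057).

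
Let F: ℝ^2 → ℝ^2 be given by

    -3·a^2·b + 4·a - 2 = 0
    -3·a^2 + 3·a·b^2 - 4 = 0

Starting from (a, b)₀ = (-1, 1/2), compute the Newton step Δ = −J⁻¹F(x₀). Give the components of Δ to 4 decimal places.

(-1.0000, -4.8333)

At (-1, 1/2): F = (-7.5000, -7.7500).
Jacobian J = [[-6·a·b + 4, -3·a^2], [-6·a + 3·b^2, 6·a·b]].
At the point, J = [[7.0000, -3.0000], [6.7500, -3.0000]] (det J = -0.7500).
Solving J·Δ = −F gives Δ = (-1.0000, -4.8333).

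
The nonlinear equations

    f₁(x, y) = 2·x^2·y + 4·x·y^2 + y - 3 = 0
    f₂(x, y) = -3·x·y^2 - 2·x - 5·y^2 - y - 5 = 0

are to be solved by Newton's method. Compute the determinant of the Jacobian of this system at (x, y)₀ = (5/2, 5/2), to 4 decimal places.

J = [[4·x·y + 4·y^2, 2·x^2 + 8·x·y + 1], [-3·y^2 - 2, -6·x·y - 10·y - 1]].
At the point, J = [[50.0000, 63.5000], [-20.7500, -63.5000]].
det J = -1857.3750.

-1857.3750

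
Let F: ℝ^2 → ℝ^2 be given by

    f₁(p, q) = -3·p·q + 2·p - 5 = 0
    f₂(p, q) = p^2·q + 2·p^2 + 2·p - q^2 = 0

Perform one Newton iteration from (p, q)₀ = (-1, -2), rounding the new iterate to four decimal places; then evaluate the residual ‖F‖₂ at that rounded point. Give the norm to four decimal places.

At (-1, -2): F = (-13.0000, -6.0000).
Jacobian J = [[-3·q + 2, -3·p], [2·p·q + 4·p + 2, p^2 - 2·q]].
At the point, J = [[8.0000, 3.0000], [2.0000, 5.0000]] (det J = 34.0000).
Solving J·Δ = −F gives Δ = (1.3824, 0.6471).
Then the next iterate is (p, q)₁ = (0.3824, -1.3529).
Re-evaluating at (0.3824, -1.3529): F = (-2.683153, -0.970913), so ‖F‖₂ = 2.8534.

2.8534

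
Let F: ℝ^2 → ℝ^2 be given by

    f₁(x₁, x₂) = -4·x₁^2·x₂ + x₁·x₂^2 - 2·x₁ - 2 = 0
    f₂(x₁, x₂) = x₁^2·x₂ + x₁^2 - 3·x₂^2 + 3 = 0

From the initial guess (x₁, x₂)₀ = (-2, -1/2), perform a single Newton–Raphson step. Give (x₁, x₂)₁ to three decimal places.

At (-2, -1/2): F = (9.500, 4.250).
Jacobian J = [[-8·x₁·x₂ + x₂^2 - 2, -4·x₁^2 + 2·x₁·x₂], [2·x₁·x₂ + 2·x₁, x₁^2 - 6·x₂]].
At the point, J = [[-9.750, -14.000], [-2.000, 7.000]] (det J = -96.250).
Solving J·Δ = −F gives Δ = (1.309, -0.233).
Then the next iterate is (x₁, x₂)₁ = (-0.691, -0.733).

(-0.691, -0.733)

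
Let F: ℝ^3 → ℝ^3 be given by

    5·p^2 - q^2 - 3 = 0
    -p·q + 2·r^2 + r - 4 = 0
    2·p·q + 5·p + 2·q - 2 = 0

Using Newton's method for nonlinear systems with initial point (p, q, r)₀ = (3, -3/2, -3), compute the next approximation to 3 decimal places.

(1.654, -1.288, -1.832)

At (3, -3/2, -3): F = (39.750, 15.500, 1.000).
Jacobian J = [[10·p, -2·q, 0], [-q, -p, 4·r + 1], [2·q + 5, 2·p + 2, 0]].
At the point, J = [[30.000, 3.000, 0.000], [1.500, -3.000, -11.000], [2.000, 8.000, 0.000]] (det J = 2574.000).
Solving J·Δ = −F gives Δ = (-1.346, 0.212, 1.168).
Then the next iterate is (p, q, r)₁ = (1.654, -1.288, -1.832).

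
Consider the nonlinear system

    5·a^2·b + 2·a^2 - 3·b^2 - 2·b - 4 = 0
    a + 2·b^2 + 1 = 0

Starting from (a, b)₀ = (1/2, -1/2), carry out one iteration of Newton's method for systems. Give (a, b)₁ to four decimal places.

At (1/2, -1/2): F = (-3.8750, 2.0000).
Jacobian J = [[10·a·b + 4·a, 5·a^2 - 6·b - 2], [1, 4·b]].
At the point, J = [[-0.5000, 2.2500], [1.0000, -2.0000]] (det J = -1.2500).
Solving J·Δ = −F gives Δ = (2.6000, 2.3000).
Then the next iterate is (a, b)₁ = (3.1000, 1.8000).

(3.1000, 1.8000)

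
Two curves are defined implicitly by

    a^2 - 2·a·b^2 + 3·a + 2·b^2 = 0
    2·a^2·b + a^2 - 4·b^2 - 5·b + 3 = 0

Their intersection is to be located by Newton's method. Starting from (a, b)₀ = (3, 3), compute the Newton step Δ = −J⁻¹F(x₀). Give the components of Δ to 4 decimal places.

(-0.5041, -0.5610)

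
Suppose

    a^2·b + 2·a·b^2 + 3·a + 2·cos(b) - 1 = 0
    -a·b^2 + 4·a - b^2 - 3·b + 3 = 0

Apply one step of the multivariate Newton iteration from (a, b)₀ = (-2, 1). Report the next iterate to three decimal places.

At (-2, 1): F = (-5.91940, -7.000).
Jacobian J = [[2·a·b + 2·b^2 + 3, a^2 + 4·a·b - 2·sin(b)], [-b^2 + 4, -2·a·b - 2·b - 3]].
At the point, J = [[1.000, -5.68294], [3.000, -1.000]] (det J = 16.04883).
Solving J·Δ = −F gives Δ = (2.110, -0.670).
Then the next iterate is (a, b)₁ = (0.110, 0.330).

(0.110, 0.330)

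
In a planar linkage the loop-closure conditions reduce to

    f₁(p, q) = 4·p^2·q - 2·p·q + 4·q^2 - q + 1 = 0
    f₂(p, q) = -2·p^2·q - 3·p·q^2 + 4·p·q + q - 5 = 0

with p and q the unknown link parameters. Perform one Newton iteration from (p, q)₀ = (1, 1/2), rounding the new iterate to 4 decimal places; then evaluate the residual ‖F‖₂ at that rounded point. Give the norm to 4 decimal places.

375.2807

At (1, 1/2): F = (2.5000, -4.2500).
Jacobian J = [[8·p·q - 2·q, 4·p^2 - 2·p + 8·q - 1], [-4·p·q - 3·q^2 + 4·q, -2·p^2 - 6·p·q + 4·p + 1]].
At the point, J = [[3.0000, 5.0000], [-0.7500, 0.0000]] (det J = 3.7500).
Solving J·Δ = −F gives Δ = (-5.6667, 2.9000).
Then the next iterate is (p, q)₁ = (-4.6667, 3.4000).
Re-evaluating at (-4.6667, 3.4000): F = (371.755569, -51.316968), so ‖F‖₂ = 375.2807.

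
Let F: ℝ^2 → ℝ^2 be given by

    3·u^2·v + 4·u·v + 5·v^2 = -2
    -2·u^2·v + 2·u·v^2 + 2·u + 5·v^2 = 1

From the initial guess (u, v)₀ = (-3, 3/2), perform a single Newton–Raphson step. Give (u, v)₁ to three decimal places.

At (-3, 3/2): F = (35.750, -36.250).
Jacobian J = [[6·u·v + 4·v, 3·u^2 + 4·u + 10·v], [-4·u·v + 2·v^2 + 2, -2·u^2 + 4·u·v + 10·v]].
At the point, J = [[-21.000, 30.000], [24.500, -21.000]] (det J = -294.000).
Solving J·Δ = −F gives Δ = (1.145, -0.390).
Then the next iterate is (u, v)₁ = (-1.855, 1.110).

(-1.855, 1.110)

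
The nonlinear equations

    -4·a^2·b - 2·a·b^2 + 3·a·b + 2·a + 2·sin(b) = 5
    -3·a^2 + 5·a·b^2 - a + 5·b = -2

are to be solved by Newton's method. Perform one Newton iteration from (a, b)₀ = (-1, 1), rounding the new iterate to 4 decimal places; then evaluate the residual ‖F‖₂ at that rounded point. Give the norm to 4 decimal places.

56.1012

At (-1, 1): F = (-10.317058, 0.0000).
Jacobian J = [[-8·a·b - 2·b^2 + 3·b + 2, -4·a^2 - 4·a·b + 3·a + 2·cos(b)], [-6·a + 5·b^2 - 1, 10·a·b + 5]].
At the point, J = [[11.0000, -1.919395], [10.0000, -5.0000]] (det J = -35.806046).
Solving J·Δ = −F gives Δ = (1.4407, 2.8814).
Then the next iterate is (a, b)₁ = (0.4407, 3.8814).
Re-evaluating at (0.4407, 3.8814): F = (-16.629145, 53.579964), so ‖F‖₂ = 56.1012.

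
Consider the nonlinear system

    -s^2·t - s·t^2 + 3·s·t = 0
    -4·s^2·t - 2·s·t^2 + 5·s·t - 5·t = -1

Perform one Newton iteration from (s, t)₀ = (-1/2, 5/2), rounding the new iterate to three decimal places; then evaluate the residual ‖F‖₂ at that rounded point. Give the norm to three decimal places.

1.460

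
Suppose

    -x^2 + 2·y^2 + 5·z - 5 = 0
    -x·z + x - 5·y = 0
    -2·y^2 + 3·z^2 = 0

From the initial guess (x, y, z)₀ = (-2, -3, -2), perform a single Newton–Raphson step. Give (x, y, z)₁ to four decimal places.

(-9.3889, -7.7222, -7.2222)

At (-2, -3, -2): F = (-1.0000, 9.0000, -6.0000).
Jacobian J = [[-2·x, 4·y, 5], [-z + 1, -5, -x], [0, -4·y, 6·z]].
At the point, J = [[4.0000, -12.0000, 5.0000], [3.0000, -5.0000, 2.0000], [0.0000, 12.0000, -12.0000]] (det J = -108.0000).
Solving J·Δ = −F gives Δ = (-7.3889, -4.7222, -5.2222).
Then the next iterate is (x, y, z)₁ = (-9.3889, -7.7222, -7.2222).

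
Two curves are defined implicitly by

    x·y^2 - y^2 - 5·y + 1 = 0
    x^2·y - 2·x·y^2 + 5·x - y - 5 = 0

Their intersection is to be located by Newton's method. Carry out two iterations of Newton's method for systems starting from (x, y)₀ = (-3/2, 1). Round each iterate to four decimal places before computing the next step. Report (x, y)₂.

(9.7799, 1.6369)

At (-3/2, 1): F = (-6.5000, -8.2500).
Jacobian J = [[y^2, 2·x·y - 2·y - 5], [2·x·y - 2·y^2 + 5, x^2 - 4·x·y - 1]].
At the point, J = [[1.0000, -10.0000], [0.0000, 7.2500]] (det J = 7.2500).
Solving J·Δ = −F gives Δ = (17.8793, 1.1379).
Then the next iterate is (x, y)₁ = (16.3793, 2.1379).
Round to (16.3793, 2.1379) and repeat: F = (60.603381, 498.590557), J = [[4.570616, 60.758811], [65.893378, 127.212247]].
Δ = (-6.5994, -0.5010), so (x, y)₂ = (9.7799, 1.6369).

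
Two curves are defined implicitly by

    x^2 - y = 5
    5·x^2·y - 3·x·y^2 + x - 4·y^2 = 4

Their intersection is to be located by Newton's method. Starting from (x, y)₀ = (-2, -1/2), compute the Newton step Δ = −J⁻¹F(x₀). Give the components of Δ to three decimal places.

At (-2, -1/2): F = (-0.500, -15.500).
Jacobian J = [[2·x, -1], [10·x·y - 3·y^2 + 1, 5·x^2 - 6·x·y - 8·y]].
At the point, J = [[-4.000, -1.000], [10.250, 18.000]] (det J = -61.750).
Solving J·Δ = −F gives Δ = (-0.397, 1.087).

(-0.397, 1.087)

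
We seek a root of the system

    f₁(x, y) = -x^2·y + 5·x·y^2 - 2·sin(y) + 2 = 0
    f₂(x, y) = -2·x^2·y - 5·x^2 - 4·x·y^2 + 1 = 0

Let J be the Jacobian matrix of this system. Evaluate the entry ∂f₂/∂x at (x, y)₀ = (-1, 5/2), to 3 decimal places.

∂f₂/∂x = -4·x·y - 10·x - 4·y^2.
At (-1, 5/2) this is -5.000.

-5.000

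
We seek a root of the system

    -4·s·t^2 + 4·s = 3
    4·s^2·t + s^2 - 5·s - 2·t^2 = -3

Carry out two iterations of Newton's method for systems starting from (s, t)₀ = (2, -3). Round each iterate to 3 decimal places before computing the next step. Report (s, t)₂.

(0.336, -1.797)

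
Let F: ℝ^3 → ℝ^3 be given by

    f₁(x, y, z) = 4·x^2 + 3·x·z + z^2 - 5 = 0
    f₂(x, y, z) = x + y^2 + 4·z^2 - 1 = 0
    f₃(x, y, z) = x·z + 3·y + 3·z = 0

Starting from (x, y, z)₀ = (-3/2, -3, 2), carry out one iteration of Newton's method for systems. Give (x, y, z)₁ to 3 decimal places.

At (-3/2, -3, 2): F = (-1.000, 22.500, -6.000).
Jacobian J = [[8·x + 3·z, 0, 3·x + 2·z], [1, 2·y, 8·z], [z, 3, x + 3]].
At the point, J = [[-6.000, 0.000, -0.500], [1.000, -6.000, 16.000], [2.000, 3.000, 1.500]] (det J = 334.500).
Solving J·Δ = −F gives Δ = (-0.123, 2.342, -0.520).
Then the next iterate is (x, y, z)₁ = (-1.623, -0.658, 1.480).

(-1.623, -0.658, 1.480)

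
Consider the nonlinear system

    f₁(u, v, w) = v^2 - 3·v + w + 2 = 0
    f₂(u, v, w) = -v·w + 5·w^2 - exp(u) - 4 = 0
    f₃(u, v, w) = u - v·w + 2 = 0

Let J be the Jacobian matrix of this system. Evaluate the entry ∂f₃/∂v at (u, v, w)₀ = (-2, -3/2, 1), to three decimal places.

∂f₃/∂v = -w.
At (-2, -3/2, 1) this is -1.000.

-1.000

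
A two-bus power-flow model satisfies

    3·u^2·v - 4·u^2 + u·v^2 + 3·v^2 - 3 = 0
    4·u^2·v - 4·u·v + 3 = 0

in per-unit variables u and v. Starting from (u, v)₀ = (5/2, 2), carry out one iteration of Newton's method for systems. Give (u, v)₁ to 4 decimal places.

At (5/2, 2): F = (31.5000, 33.0000).
Jacobian J = [[6·u·v - 8·u + v^2, 3·u^2 + 2·u·v + 6·v], [8·u·v - 4·v, 4·u^2 - 4·u]].
At the point, J = [[14.0000, 40.7500], [32.0000, 15.0000]] (det J = -1094.0000).
Solving J·Δ = −F gives Δ = (-0.7973, -0.4991).
Then the next iterate is (u, v)₁ = (1.7027, 1.5009).

(1.7027, 1.5009)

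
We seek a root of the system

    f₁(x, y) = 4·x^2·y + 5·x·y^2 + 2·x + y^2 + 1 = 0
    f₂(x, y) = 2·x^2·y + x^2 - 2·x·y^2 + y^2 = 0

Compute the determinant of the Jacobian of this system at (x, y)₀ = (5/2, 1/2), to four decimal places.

-253.1250

J = [[8·x·y + 5·y^2 + 2, 4·x^2 + 10·x·y + 2·y], [4·x·y + 2·x - 2·y^2, 2·x^2 - 4·x·y + 2·y]].
At the point, J = [[13.2500, 38.5000], [9.5000, 8.5000]].
det J = -253.1250.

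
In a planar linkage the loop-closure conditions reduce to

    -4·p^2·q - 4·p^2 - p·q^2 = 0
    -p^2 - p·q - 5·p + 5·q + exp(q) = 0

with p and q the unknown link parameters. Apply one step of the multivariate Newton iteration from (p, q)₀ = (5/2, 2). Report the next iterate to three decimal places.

At (5/2, 2): F = (-85.000, -6.36094).
Jacobian J = [[-8·p·q - 8·p - q^2, -4·p^2 - 2·p·q], [-2·p - q - 5, -p + exp(q) + 5]].
At the point, J = [[-64.000, -35.000], [-12.000, 9.88906]] (det J = -1052.89959).
Solving J·Δ = −F gives Δ = (-1.010, -0.582).
Then the next iterate is (p, q)₁ = (1.490, 1.418).

(1.490, 1.418)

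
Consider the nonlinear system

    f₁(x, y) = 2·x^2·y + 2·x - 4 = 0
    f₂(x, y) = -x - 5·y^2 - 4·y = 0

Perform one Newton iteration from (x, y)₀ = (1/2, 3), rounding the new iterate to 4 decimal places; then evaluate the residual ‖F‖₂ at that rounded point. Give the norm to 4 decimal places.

14.4678

At (1/2, 3): F = (-1.5000, -57.5000).
Jacobian J = [[4·x·y + 2, 2·x^2], [-1, -10·y - 4]].
At the point, J = [[8.0000, 0.5000], [-1.0000, -34.0000]] (det J = -271.5000).
Solving J·Δ = −F gives Δ = (0.2937, -1.6998).
Then the next iterate is (x, y)₁ = (0.7937, 1.3002).
Re-evaluating at (0.7937, 1.3002): F = (-0.774453, -14.447100), so ‖F‖₂ = 14.4678.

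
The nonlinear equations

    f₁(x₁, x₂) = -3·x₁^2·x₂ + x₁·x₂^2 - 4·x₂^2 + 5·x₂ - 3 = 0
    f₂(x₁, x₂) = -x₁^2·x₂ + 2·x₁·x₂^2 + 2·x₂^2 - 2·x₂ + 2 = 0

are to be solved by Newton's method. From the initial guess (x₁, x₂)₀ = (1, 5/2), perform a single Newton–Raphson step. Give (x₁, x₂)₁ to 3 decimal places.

At (1, 5/2): F = (-16.750, 19.500).
Jacobian J = [[-6·x₁·x₂ + x₂^2, -3·x₁^2 + 2·x₁·x₂ - 8·x₂ + 5], [-2·x₁·x₂ + 2·x₂^2, -x₁^2 + 4·x₁·x₂ + 4·x₂ - 2]].
At the point, J = [[-8.750, -13.000], [7.500, 17.000]] (det J = -51.250).
Solving J·Δ = −F gives Δ = (-0.610, -0.878).
Then the next iterate is (x₁, x₂)₁ = (0.390, 1.622).

(0.390, 1.622)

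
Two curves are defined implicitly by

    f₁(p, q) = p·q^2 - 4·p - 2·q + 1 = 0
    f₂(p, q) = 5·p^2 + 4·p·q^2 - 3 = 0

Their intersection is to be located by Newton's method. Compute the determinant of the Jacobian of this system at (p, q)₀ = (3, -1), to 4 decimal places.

J = [[q^2 - 4, 2·p·q - 2], [10·p + 4·q^2, 8·p·q]].
At the point, J = [[-3.0000, -8.0000], [34.0000, -24.0000]].
det J = 344.0000.

344.0000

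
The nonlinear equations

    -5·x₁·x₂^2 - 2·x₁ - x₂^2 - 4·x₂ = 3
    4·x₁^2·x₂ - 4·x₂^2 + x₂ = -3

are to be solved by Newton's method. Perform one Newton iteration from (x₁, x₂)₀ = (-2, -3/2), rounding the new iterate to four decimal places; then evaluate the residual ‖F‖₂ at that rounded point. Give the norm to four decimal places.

11.2903

At (-2, -3/2): F = (27.2500, -31.5000).
Jacobian J = [[-5·x₂^2 - 2, -10·x₁·x₂ - 2·x₂ - 4], [8·x₁·x₂, 4·x₁^2 - 8·x₂ + 1]].
At the point, J = [[-13.2500, -31.0000], [24.0000, 29.0000]] (det J = 359.7500).
Solving J·Δ = −F gives Δ = (0.5177, 0.6577).
Then the next iterate is (x₁, x₂)₁ = (-1.4823, -0.8423).
Re-evaluating at (-1.4823, -0.8423): F = (7.882562, -8.083028), so ‖F‖₂ = 11.2903.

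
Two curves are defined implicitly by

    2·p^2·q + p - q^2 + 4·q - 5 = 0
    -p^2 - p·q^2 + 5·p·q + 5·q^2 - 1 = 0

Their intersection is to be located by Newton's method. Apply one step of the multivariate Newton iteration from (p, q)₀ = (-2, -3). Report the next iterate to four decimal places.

(-0.8085, -1.7660)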